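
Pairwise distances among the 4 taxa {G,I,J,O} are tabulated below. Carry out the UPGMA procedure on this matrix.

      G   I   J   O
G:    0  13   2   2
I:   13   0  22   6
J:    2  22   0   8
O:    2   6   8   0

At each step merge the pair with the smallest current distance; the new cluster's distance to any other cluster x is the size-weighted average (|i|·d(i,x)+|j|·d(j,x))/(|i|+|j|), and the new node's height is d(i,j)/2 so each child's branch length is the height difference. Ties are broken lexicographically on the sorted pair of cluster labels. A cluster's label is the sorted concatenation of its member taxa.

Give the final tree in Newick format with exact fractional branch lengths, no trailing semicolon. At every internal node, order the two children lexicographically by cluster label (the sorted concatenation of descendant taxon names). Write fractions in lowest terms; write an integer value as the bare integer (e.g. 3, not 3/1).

(((G:1,J:1):3/2,O:5/2):13/3,I:41/6)

1. join G+J (d=2) ⇒ GJ; edges |G|=1, |J|=1
  updated: d(GJ,I)=35/2, d(GJ,O)=5
2. join GJ+O (d=5) ⇒ GJO; edges |GJ|=3/2, |O|=5/2
  updated: d(GJO,I)=41/3
3. join GJO+I (d=41/3) ⇒ GIJO; edges |GJO|=13/3, |I|=41/6
final tree: (((G:1,J:1):3/2,O:5/2):13/3,I:41/6)
total length: 103/6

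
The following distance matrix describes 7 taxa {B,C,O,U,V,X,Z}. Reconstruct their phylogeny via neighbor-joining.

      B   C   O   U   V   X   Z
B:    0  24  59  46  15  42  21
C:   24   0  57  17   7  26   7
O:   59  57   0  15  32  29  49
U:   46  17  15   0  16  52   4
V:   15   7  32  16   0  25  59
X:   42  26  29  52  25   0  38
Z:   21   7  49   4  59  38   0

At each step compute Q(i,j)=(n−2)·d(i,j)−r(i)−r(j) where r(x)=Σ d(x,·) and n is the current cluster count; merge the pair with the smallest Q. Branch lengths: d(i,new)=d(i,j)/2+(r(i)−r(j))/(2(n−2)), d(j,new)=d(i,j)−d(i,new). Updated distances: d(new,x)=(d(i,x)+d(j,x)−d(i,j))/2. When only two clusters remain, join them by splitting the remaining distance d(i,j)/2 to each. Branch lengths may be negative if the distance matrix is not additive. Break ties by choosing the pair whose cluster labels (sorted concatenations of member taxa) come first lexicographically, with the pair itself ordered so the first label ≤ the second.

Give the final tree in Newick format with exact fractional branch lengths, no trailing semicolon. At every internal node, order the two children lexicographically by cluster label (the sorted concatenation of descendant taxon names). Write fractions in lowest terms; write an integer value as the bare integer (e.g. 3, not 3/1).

1. join O+U (d=15, Q=-316) ⇒ OU; edges |O|=83/5, |U|=-8/5
  updated: d(B,OU)=45, d(C,OU)=59/2, d(OU,V)=33/2, d(OU,X)=33, d(OU,Z)=19
2. join OU+Z (d=19, Q=-211) ⇒ OUZ; edges |OU|=75/8, |Z|=77/8
  updated: d(B,OUZ)=47/2, d(C,OUZ)=35/4, d(OUZ,V)=113/4, d(OUZ,X)=26
3. join B+V (d=15, Q=-539/4) ⇒ BV; edges |B|=99/8, |V|=21/8
  updated: d(BV,C)=8, d(BV,OUZ)=147/8, d(BV,X)=26
4. join BV+C (d=8, Q=-633/8) ⇒ BCV; edges |BV|=205/32, |C|=51/32
  updated: d(BCV,OUZ)=153/16, d(BCV,X)=22
5. join BCV+OUZ (d=153/16, Q=-921/16) ⇒ BCOUVZ; edges |BCV|=89/32, |OUZ|=217/32
  updated: d(BCOUVZ,X)=615/32
6. join BCOUVZ+X (d=615/32) ⇒ BCOUVXZ; edges |BCOUVZ|=615/64, |X|=615/64
final tree: ((((B:99/8,V:21/8):205/32,C:51/32):89/32,((O:83/5,U:-8/5):75/8,Z:77/8):217/32):615/64,X:615/64)
total length: 2745/32

((((B:99/8,V:21/8):205/32,C:51/32):89/32,((O:83/5,U:-8/5):75/8,Z:77/8):217/32):615/64,X:615/64)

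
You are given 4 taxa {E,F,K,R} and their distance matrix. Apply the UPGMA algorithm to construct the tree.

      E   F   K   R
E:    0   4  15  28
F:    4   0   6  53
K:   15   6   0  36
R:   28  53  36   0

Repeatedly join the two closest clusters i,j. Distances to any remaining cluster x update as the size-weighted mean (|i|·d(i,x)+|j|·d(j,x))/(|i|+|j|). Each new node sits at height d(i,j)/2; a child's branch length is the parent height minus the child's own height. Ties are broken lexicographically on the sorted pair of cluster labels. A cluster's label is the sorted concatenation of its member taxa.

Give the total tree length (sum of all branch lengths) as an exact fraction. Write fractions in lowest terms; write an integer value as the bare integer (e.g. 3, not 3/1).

iteration 1: select E,F (d=4); attach at lengths (2, 2); label the merged cluster EF
  updated: d(EF,K)=21/2, d(EF,R)=81/2
iteration 2: select EF,K (d=21/2); attach at lengths (13/4, 21/4); label the merged cluster EFK
  updated: d(EFK,R)=39
iteration 3: select EFK,R (d=39); attach at lengths (57/4, 39/2); label the merged cluster EFKR
final tree: (((E:2,F:2):13/4,K:21/4):57/4,R:39/2)
total length: 185/4

185/4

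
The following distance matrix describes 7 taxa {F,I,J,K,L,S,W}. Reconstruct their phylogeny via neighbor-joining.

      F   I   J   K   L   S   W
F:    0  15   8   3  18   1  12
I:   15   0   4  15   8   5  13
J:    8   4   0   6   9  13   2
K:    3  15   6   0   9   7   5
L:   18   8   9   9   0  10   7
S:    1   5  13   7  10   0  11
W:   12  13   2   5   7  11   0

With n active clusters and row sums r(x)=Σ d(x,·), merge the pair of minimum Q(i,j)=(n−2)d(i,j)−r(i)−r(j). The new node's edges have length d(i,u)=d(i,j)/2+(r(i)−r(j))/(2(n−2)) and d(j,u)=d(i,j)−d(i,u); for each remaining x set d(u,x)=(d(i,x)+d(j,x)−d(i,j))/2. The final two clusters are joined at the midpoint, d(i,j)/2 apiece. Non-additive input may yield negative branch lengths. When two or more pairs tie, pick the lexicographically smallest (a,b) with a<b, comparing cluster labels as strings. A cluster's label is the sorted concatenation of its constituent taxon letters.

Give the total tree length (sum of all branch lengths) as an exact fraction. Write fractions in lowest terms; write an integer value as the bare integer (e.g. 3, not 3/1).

89/4

step 1: merge (F,S) at d=1, Q=-99; branch lengths F→3/2, S→-1/2; new cluster FS
  updated: d(FS,I)=19/2, d(FS,J)=10, d(FS,K)=9/2, d(FS,L)=27/2, d(FS,W)=11
step 2: merge (FS,K) at d=9/2, Q=-70; branch lengths FS→27/8, K→9/8; new cluster FKS
  updated: d(FKS,I)=10, d(FKS,J)=23/4, d(FKS,L)=9, d(FKS,W)=23/4
step 3: merge (I,L) at d=8, Q=-44; branch lengths I→13/3, L→11/3; new cluster IL
  updated: d(FKS,IL)=11/2, d(IL,J)=5/2, d(IL,W)=6
step 4: merge (FKS,IL) at d=11/2, Q=-20; branch lengths FKS→7/2, IL→2; new cluster FIKLS
  updated: d(FIKLS,J)=11/8, d(FIKLS,W)=25/8
step 5: merge (FIKLS,J) at d=11/8, Q=-13/2; branch lengths FIKLS→5/4, J→1/8; new cluster FIJKLS
  updated: d(FIJKLS,W)=15/8
step 6: merge (FIJKLS,W) at d=15/8; branch lengths FIJKLS→15/16, W→15/16; new cluster FIJKLSW
final tree: (((((F:3/2,S:-1/2):27/8,K:9/8):7/2,(I:13/3,L:11/3):2):5/4,J:1/8):15/16,W:15/16)
total length: 89/4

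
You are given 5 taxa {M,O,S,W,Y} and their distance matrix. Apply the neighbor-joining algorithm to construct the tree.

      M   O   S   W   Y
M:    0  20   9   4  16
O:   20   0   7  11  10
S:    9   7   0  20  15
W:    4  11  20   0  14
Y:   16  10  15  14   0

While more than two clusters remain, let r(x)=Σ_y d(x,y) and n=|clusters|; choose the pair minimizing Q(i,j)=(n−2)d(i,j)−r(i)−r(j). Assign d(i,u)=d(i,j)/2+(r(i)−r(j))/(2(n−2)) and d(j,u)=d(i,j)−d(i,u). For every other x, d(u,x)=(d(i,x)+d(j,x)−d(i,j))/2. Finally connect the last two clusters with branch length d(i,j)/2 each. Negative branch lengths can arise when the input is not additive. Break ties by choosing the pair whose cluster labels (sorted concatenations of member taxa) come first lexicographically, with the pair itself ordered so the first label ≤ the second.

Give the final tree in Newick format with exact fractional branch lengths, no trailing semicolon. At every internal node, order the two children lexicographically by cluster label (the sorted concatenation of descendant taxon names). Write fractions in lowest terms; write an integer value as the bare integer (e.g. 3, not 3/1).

iteration 1: select M,W (d=4, Q=-86); attach at lengths (2, 2); label the merged cluster MW
  updated: d(MW,O)=27/2, d(MW,S)=25/2, d(MW,Y)=13
iteration 2: select MW,Y (d=13, Q=-51); attach at lengths (27/4, 25/4); label the merged cluster MWY
  updated: d(MWY,O)=21/4, d(MWY,S)=29/4
iteration 3: select MWY,O (d=21/4, Q=-39/2); attach at lengths (11/4, 5/2); label the merged cluster MOWY
  updated: d(MOWY,S)=9/2
iteration 4: select MOWY,S (d=9/2); attach at lengths (9/4, 9/4); label the merged cluster MOSWY
final tree: ((((M:2,W:2):27/4,Y:25/4):11/4,O:5/2):9/4,S:9/4)
total length: 107/4

((((M:2,W:2):27/4,Y:25/4):11/4,O:5/2):9/4,S:9/4)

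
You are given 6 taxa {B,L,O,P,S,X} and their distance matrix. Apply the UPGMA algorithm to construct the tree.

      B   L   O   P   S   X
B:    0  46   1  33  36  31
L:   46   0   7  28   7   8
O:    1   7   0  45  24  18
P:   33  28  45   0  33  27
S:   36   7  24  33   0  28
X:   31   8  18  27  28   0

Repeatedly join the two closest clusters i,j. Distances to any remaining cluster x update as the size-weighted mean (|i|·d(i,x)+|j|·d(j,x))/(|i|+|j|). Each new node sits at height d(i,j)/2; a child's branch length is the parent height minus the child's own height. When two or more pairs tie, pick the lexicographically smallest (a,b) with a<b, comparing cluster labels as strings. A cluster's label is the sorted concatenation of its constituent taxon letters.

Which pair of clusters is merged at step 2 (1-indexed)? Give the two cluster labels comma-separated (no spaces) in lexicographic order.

step 1: merge (B,O) at d=1; branch lengths B→1/2, O→1/2; new cluster BO
  updated: d(BO,L)=53/2, d(BO,P)=39, d(BO,S)=30, d(BO,X)=49/2
step 2: merge (L,S) at d=7; branch lengths L→7/2, S→7/2; new cluster LS
  updated: d(BO,LS)=113/4, d(LS,P)=61/2, d(LS,X)=18
step 3: merge (LS,X) at d=18; branch lengths LS→11/2, X→9; new cluster LSX
  updated: d(BO,LSX)=27, d(LSX,P)=88/3
step 4: merge (BO,LSX) at d=27; branch lengths BO→13, LSX→9/2; new cluster BLOSX
  updated: d(BLOSX,P)=166/5
step 5: merge (BLOSX,P) at d=166/5; branch lengths BLOSX→31/10, P→83/5; new cluster BLOPSX
final tree: (((B:1/2,O:1/2):13,((L:7/2,S:7/2):11/2,X:9):9/2):31/10,P:83/5)
total length: 597/10

L,S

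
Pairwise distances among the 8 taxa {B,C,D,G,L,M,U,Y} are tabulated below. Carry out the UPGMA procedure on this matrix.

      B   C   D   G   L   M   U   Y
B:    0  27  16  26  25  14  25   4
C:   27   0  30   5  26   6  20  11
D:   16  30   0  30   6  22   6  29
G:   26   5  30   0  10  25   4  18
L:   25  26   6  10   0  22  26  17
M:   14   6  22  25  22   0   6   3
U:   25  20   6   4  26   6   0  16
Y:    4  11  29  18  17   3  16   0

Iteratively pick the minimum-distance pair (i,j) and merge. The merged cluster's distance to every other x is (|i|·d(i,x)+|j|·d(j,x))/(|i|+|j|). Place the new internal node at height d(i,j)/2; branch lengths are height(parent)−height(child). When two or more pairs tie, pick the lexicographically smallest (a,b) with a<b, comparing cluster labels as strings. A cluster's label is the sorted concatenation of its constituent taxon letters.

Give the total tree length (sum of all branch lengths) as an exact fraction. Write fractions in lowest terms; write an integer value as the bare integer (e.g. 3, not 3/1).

step 1: merge (M,Y) at d=3; branch lengths M→3/2, Y→3/2; new cluster MY
  updated: d(B,MY)=9, d(C,MY)=17/2, d(D,MY)=51/2, d(G,MY)=43/2, d(L,MY)=39/2, d(MY,U)=11
step 2: merge (G,U) at d=4; branch lengths G→2, U→2; new cluster GU
  updated: d(B,GU)=51/2, d(C,GU)=25/2, d(D,GU)=18, d(GU,L)=18, d(GU,MY)=65/4
step 3: merge (D,L) at d=6; branch lengths D→3, L→3; new cluster DL
  updated: d(B,DL)=41/2, d(C,DL)=28, d(DL,GU)=18, d(DL,MY)=45/2
step 4: merge (C,MY) at d=17/2; branch lengths C→17/4, MY→11/4; new cluster CMY
  updated: d(B,CMY)=15, d(CMY,DL)=73/3, d(CMY,GU)=15
step 5: merge (B,CMY) at d=15; branch lengths B→15/2, CMY→13/4; new cluster BCMY
  updated: d(BCMY,DL)=187/8, d(BCMY,GU)=141/8
step 6: merge (BCMY,GU) at d=141/8; branch lengths BCMY→21/16, GU→109/16; new cluster BCGMUY
  updated: d(BCGMUY,DL)=259/12
step 7: merge (BCGMUY,DL) at d=259/12; branch lengths BCGMUY→95/48, DL→187/24; new cluster BCDGLMUY
final tree: (((B:15/2,(C:17/4,(M:3/2,Y:3/2):11/4):13/4):21/16,(G:2,U:2):109/16):95/48,(D:3,L:3):187/24)
total length: 2335/48

2335/48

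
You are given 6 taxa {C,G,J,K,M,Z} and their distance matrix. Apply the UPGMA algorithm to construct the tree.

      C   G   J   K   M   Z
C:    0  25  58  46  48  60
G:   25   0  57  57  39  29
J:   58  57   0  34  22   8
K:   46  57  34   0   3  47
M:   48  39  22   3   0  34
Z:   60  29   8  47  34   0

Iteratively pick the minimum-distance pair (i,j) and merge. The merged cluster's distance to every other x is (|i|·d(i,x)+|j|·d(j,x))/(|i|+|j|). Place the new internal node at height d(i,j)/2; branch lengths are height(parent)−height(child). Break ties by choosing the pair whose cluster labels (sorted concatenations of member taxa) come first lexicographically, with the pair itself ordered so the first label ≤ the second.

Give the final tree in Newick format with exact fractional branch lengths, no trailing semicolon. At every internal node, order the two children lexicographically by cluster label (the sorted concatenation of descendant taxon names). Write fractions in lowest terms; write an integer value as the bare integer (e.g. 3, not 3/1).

step 1: merge (K,M) at d=3; branch lengths K→3/2, M→3/2; new cluster KM
  updated: d(C,KM)=47, d(G,KM)=48, d(J,KM)=28, d(KM,Z)=81/2
step 2: merge (J,Z) at d=8; branch lengths J→4, Z→4; new cluster JZ
  updated: d(C,JZ)=59, d(G,JZ)=43, d(JZ,KM)=137/4
step 3: merge (C,G) at d=25; branch lengths C→25/2, G→25/2; new cluster CG
  updated: d(CG,JZ)=51, d(CG,KM)=95/2
step 4: merge (JZ,KM) at d=137/4; branch lengths JZ→105/8, KM→125/8; new cluster JKMZ
  updated: d(CG,JKMZ)=197/4
step 5: merge (CG,JKMZ) at d=197/4; branch lengths CG→97/8, JKMZ→15/2; new cluster CGJKMZ
final tree: ((C:25/2,G:25/2):97/8,((J:4,Z:4):105/8,(K:3/2,M:3/2):125/8):15/2)
total length: 675/8

((C:25/2,G:25/2):97/8,((J:4,Z:4):105/8,(K:3/2,M:3/2):125/8):15/2)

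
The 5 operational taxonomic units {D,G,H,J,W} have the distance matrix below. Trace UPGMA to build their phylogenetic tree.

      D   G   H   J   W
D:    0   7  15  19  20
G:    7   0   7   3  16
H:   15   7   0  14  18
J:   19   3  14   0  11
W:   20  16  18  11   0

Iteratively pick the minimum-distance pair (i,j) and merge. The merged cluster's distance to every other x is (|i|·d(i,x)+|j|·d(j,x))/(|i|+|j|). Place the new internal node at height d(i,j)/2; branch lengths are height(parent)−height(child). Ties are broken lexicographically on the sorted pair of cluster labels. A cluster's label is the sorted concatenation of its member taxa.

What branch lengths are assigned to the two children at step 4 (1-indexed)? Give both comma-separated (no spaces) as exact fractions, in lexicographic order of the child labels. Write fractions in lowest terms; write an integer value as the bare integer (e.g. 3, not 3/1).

31/24,65/8

1. join G+J (d=3) ⇒ GJ; edges |G|=3/2, |J|=3/2
  updated: d(D,GJ)=13, d(GJ,H)=21/2, d(GJ,W)=27/2
2. join GJ+H (d=21/2) ⇒ GHJ; edges |GJ|=15/4, |H|=21/4
  updated: d(D,GHJ)=41/3, d(GHJ,W)=15
3. join D+GHJ (d=41/3) ⇒ DGHJ; edges |D|=41/6, |GHJ|=19/12
  updated: d(DGHJ,W)=65/4
4. join DGHJ+W (d=65/4) ⇒ DGHJW; edges |DGHJ|=31/24, |W|=65/8
final tree: ((D:41/6,((G:3/2,J:3/2):15/4,H:21/4):19/12):31/24,W:65/8)
total length: 179/6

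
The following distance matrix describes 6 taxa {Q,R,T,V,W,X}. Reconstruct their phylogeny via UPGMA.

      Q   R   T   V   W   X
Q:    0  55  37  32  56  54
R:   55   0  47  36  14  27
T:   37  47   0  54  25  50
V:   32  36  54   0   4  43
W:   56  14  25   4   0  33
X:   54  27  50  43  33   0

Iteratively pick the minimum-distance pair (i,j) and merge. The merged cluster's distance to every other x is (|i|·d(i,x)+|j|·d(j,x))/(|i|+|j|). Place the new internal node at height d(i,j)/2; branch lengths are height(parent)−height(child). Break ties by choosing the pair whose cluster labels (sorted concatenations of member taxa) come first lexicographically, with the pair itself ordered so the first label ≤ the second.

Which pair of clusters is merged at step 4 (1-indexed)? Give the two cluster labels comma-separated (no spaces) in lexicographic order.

Q,T

step 1: merge (V,W) at d=4; branch lengths V→2, W→2; new cluster VW
  updated: d(Q,VW)=44, d(R,VW)=25, d(T,VW)=79/2, d(VW,X)=38
step 2: merge (R,VW) at d=25; branch lengths R→25/2, VW→21/2; new cluster RVW
  updated: d(Q,RVW)=143/3, d(RVW,T)=42, d(RVW,X)=103/3
step 3: merge (RVW,X) at d=103/3; branch lengths RVW→14/3, X→103/6; new cluster RVWX
  updated: d(Q,RVWX)=197/4, d(RVWX,T)=44
step 4: merge (Q,T) at d=37; branch lengths Q→37/2, T→37/2; new cluster QT
  updated: d(QT,RVWX)=373/8
step 5: merge (QT,RVWX) at d=373/8; branch lengths QT→77/16, RVWX→295/48; new cluster QRTVWX
final tree: ((Q:37/2,T:37/2):77/16,((R:25/2,(V:2,W:2):21/2):14/3,X:103/6):295/48)
total length: 2323/24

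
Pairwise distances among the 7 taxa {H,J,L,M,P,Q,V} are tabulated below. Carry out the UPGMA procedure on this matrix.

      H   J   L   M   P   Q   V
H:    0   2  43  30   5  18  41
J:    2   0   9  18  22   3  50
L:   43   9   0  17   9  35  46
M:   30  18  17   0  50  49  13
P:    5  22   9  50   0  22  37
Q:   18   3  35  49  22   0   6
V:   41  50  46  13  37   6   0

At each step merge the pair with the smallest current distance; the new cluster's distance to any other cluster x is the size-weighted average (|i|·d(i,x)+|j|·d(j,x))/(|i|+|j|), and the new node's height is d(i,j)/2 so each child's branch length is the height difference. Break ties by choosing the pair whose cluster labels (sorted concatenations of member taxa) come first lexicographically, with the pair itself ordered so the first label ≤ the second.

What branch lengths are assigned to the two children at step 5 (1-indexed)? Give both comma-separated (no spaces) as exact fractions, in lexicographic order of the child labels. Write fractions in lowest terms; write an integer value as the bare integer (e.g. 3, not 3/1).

iteration 1: select H,J (d=2); attach at lengths (1, 1); label the merged cluster HJ
  updated: d(HJ,L)=26, d(HJ,M)=24, d(HJ,P)=27/2, d(HJ,Q)=21/2, d(HJ,V)=91/2
iteration 2: select Q,V (d=6); attach at lengths (3, 3); label the merged cluster QV
  updated: d(HJ,QV)=28, d(L,QV)=81/2, d(M,QV)=31, d(P,QV)=59/2
iteration 3: select L,P (d=9); attach at lengths (9/2, 9/2); label the merged cluster LP
  updated: d(HJ,LP)=79/4, d(LP,M)=67/2, d(LP,QV)=35
iteration 4: select HJ,LP (d=79/4); attach at lengths (71/8, 43/8); label the merged cluster HJLP
  updated: d(HJLP,M)=115/4, d(HJLP,QV)=63/2
iteration 5: select HJLP,M (d=115/4); attach at lengths (9/2, 115/8); label the merged cluster HJLMP
  updated: d(HJLMP,QV)=157/5
iteration 6: select HJLMP,QV (d=157/5); attach at lengths (53/40, 127/10); label the merged cluster HJLMPQV
final tree: ((((H:1,J:1):71/8,(L:9/2,P:9/2):43/8):9/2,M:115/8):53/40,(Q:3,V:3):127/10)
total length: 1283/20

9/2,115/8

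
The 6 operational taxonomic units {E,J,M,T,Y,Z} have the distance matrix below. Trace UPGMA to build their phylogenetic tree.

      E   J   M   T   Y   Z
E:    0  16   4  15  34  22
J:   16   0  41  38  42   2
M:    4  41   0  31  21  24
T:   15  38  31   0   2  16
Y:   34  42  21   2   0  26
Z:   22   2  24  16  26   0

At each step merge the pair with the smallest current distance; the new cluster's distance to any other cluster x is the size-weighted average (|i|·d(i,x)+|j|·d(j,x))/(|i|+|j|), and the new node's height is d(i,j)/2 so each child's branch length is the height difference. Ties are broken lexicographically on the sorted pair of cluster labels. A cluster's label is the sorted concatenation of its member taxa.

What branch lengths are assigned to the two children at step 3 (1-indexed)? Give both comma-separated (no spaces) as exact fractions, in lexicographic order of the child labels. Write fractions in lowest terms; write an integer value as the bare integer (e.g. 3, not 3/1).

2,2

iteration 1: select J,Z (d=2); attach at lengths (1, 1); label the merged cluster JZ
  updated: d(E,JZ)=19, d(JZ,M)=65/2, d(JZ,T)=27, d(JZ,Y)=34
iteration 2: select T,Y (d=2); attach at lengths (1, 1); label the merged cluster TY
  updated: d(E,TY)=49/2, d(JZ,TY)=61/2, d(M,TY)=26
iteration 3: select E,M (d=4); attach at lengths (2, 2); label the merged cluster EM
  updated: d(EM,JZ)=103/4, d(EM,TY)=101/4
iteration 4: select EM,TY (d=101/4); attach at lengths (85/8, 93/8); label the merged cluster EMTY
  updated: d(EMTY,JZ)=225/8
iteration 5: select EMTY,JZ (d=225/8); attach at lengths (23/16, 209/16); label the merged cluster EJMTYZ
final tree: (((E:2,M:2):85/8,(T:1,Y:1):93/8):23/16,(J:1,Z:1):209/16)
total length: 179/4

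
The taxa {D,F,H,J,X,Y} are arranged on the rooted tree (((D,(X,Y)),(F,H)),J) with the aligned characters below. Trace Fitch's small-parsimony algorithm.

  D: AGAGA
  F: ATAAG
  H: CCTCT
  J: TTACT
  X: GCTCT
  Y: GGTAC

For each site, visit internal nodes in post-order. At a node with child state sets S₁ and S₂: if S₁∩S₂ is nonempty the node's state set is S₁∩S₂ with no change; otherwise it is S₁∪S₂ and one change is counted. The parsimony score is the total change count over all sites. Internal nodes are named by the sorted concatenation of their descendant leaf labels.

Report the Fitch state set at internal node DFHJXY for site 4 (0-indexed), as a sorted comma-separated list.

site 0, node XY: X={G} ∩ Y={G} → {G} (+0)
site 0, node DXY: D={A} ∪ XY={G} → {A,G} (+1)
site 0, node FH: F={A} ∪ H={C} → {A,C} (+1)
site 0, node DFHXY: DXY={A,G} ∩ FH={A,C} → {A} (+0)
site 0, node DFHJXY: DFHXY={A} ∪ J={T} → {A,T} (+1)
site 1, node XY: X={C} ∪ Y={G} → {C,G} (+1)
site 1, node DXY: D={G} ∩ XY={C,G} → {G} (+0)
site 1, node FH: F={T} ∪ H={C} → {C,T} (+1)
site 1, node DFHXY: DXY={G} ∪ FH={C,T} → {C,G,T} (+1)
site 1, node DFHJXY: DFHXY={C,G,T} ∩ J={T} → {T} (+0)
site 2, node XY: X={T} ∩ Y={T} → {T} (+0)
site 2, node DXY: D={A} ∪ XY={T} → {A,T} (+1)
site 2, node FH: F={A} ∪ H={T} → {A,T} (+1)
site 2, node DFHXY: DXY={A,T} ∩ FH={A,T} → {A,T} (+0)
site 2, node DFHJXY: DFHXY={A,T} ∩ J={A} → {A} (+0)
site 3, node XY: X={C} ∪ Y={A} → {A,C} (+1)
site 3, node DXY: D={G} ∪ XY={A,C} → {A,C,G} (+1)
site 3, node FH: F={A} ∪ H={C} → {A,C} (+1)
site 3, node DFHXY: DXY={A,C,G} ∩ FH={A,C} → {A,C} (+0)
site 3, node DFHJXY: DFHXY={A,C} ∩ J={C} → {C} (+0)
site 4, node XY: X={T} ∪ Y={C} → {C,T} (+1)
site 4, node DXY: D={A} ∪ XY={C,T} → {A,C,T} (+1)
site 4, node FH: F={G} ∪ H={T} → {G,T} (+1)
site 4, node DFHXY: DXY={A,C,T} ∩ FH={G,T} → {T} (+0)
site 4, node DFHJXY: DFHXY={T} ∩ J={T} → {T} (+0)
per-site changes: [3, 3, 2, 3, 3]; total = 14

T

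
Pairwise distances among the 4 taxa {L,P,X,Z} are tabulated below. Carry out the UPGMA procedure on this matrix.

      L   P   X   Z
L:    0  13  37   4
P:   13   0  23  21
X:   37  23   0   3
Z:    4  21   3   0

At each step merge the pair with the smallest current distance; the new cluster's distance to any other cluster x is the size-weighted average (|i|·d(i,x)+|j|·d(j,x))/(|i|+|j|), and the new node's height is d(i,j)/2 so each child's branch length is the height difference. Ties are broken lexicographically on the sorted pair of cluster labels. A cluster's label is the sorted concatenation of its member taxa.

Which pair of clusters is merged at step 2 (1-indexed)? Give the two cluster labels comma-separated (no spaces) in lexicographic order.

iteration 1: select X,Z (d=3); attach at lengths (3/2, 3/2); label the merged cluster XZ
  updated: d(L,XZ)=41/2, d(P,XZ)=22
iteration 2: select L,P (d=13); attach at lengths (13/2, 13/2); label the merged cluster LP
  updated: d(LP,XZ)=85/4
iteration 3: select LP,XZ (d=85/4); attach at lengths (33/8, 73/8); label the merged cluster LPXZ
final tree: ((L:13/2,P:13/2):33/8,(X:3/2,Z:3/2):73/8)
total length: 117/4

L,P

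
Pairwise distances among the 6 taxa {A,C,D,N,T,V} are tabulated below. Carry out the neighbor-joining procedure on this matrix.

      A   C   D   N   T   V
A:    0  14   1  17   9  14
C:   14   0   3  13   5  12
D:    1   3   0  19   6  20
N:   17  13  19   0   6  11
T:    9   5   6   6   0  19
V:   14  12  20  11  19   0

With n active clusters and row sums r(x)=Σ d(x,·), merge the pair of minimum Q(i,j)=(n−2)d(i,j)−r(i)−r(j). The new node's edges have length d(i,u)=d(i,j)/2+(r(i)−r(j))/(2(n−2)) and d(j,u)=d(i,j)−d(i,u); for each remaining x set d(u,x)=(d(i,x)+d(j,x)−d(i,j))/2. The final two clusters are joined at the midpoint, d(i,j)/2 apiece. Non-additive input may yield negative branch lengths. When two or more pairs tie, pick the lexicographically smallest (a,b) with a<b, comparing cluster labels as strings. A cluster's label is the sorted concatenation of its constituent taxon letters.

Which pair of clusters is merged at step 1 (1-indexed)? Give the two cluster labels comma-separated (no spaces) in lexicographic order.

A,D

iteration 1: select A,D (d=1, Q=-100); attach at lengths (5/4, -1/4); label the merged cluster AD
  updated: d(AD,C)=8, d(AD,N)=35/2, d(AD,T)=7, d(AD,V)=33/2
iteration 2: select N,V (d=11, Q=-73); attach at lengths (11/3, 22/3); label the merged cluster NV
  updated: d(AD,NV)=23/2, d(C,NV)=7, d(NV,T)=7
iteration 3: select AD,T (d=7, Q=-63/2); attach at lengths (43/8, 13/8); label the merged cluster ADT
  updated: d(ADT,C)=3, d(ADT,NV)=23/4
iteration 4: select ADT,C (d=3, Q=-63/4); attach at lengths (7/8, 17/8); label the merged cluster ACDT
  updated: d(ACDT,NV)=39/8
iteration 5: select ACDT,NV (d=39/8); attach at lengths (39/16, 39/16); label the merged cluster ACDNTV
final tree: ((((A:5/4,D:-1/4):43/8,T:13/8):7/8,C:17/8):39/16,(N:11/3,V:22/3):39/16)
total length: 215/8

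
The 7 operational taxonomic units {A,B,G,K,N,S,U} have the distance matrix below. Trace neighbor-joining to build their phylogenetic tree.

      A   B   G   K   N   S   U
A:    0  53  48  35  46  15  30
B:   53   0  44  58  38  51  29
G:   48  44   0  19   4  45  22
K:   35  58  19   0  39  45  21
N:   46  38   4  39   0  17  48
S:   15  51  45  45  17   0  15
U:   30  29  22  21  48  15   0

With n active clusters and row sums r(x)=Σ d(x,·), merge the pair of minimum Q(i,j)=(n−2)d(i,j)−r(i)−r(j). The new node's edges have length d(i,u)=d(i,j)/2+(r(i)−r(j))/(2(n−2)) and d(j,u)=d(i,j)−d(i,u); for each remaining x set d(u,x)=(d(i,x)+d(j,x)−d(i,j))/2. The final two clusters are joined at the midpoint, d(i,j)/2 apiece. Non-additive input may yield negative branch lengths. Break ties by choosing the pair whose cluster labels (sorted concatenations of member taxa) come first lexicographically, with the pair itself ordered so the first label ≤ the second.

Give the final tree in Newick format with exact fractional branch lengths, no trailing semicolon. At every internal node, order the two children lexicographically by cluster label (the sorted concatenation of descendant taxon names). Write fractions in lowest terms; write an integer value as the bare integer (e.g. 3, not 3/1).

((((A:83/8,S:37/8):23/2,((G:1,N:3):71/6,K:91/6):6):15/4,B:109/4):7/8,U:7/8)

iteration 1: select G,N (d=4, Q=-354); attach at lengths (1, 3); label the merged cluster GN
  updated: d(A,GN)=45, d(B,GN)=39, d(GN,K)=27, d(GN,S)=29, d(GN,U)=33
iteration 2: select A,S (d=15, Q=-273); attach at lengths (83/8, 37/8); label the merged cluster AS
  updated: d(AS,B)=89/2, d(AS,GN)=59/2, d(AS,K)=65/2, d(AS,U)=15
iteration 3: select GN,K (d=27, Q=-186); attach at lengths (71/6, 91/6); label the merged cluster GKN
  updated: d(AS,GKN)=35/2, d(B,GKN)=35, d(GKN,U)=27/2
iteration 4: select AS,GKN (d=35/2, Q=-108); attach at lengths (23/2, 6); label the merged cluster AGKNS
  updated: d(AGKNS,B)=31, d(AGKNS,U)=11/2
iteration 5: select AGKNS,B (d=31, Q=-131/2); attach at lengths (15/4, 109/4); label the merged cluster ABGKNS
  updated: d(ABGKNS,U)=7/4
iteration 6: select ABGKNS,U (d=7/4); attach at lengths (7/8, 7/8); label the merged cluster ABGKNSU
final tree: ((((A:83/8,S:37/8):23/2,((G:1,N:3):71/6,K:91/6):6):15/4,B:109/4):7/8,U:7/8)
total length: 385/4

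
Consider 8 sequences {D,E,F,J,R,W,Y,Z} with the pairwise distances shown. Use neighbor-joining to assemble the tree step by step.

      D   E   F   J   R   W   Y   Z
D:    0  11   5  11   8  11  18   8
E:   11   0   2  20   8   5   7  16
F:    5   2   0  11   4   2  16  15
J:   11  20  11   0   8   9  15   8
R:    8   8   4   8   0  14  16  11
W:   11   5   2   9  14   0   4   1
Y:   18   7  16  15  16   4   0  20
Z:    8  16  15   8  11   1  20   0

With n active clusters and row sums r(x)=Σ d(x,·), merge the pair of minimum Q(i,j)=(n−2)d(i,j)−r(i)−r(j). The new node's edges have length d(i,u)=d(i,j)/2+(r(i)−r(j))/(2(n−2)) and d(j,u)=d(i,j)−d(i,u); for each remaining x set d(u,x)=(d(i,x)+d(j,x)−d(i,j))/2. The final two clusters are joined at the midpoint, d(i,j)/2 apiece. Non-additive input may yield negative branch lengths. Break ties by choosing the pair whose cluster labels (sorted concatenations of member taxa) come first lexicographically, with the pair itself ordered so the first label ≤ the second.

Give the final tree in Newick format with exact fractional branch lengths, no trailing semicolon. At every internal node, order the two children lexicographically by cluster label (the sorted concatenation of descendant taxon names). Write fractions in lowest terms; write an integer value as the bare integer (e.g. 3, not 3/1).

step 1: merge (E,Y) at d=7, Q=-123; branch lengths E→5/4, Y→23/4; new cluster EY
  updated: d(D,EY)=11, d(EY,F)=11/2, d(EY,J)=14, d(EY,R)=17/2, d(EY,W)=1, d(EY,Z)=29/2
step 2: merge (W,Z) at d=1, Q=-181/2; branch lengths W→-29/20, Z→49/20; new cluster WZ
  updated: d(D,WZ)=9, d(EY,WZ)=29/4, d(F,WZ)=8, d(J,WZ)=8, d(R,WZ)=12
step 3: merge (J,WZ) at d=8, Q=-257/4; branch lengths J→159/32, WZ→97/32; new cluster JWZ
  updated: d(D,JWZ)=6, d(EY,JWZ)=53/8, d(F,JWZ)=11/2, d(JWZ,R)=6
step 4: merge (D,JWZ) at d=6, Q=-289/8; branch lengths D→191/48, JWZ→97/48; new cluster DJWZ
  updated: d(DJWZ,EY)=93/16, d(DJWZ,F)=9/4, d(DJWZ,R)=4
step 5: merge (DJWZ,R) at d=4, Q=-329/16; branch lengths DJWZ→57/64, R→199/64; new cluster DJRWZ
  updated: d(DJRWZ,EY)=165/32, d(DJRWZ,F)=9/8
step 6: merge (DJRWZ,EY) at d=165/32, Q=-377/32; branch lengths DJRWZ→25/64, EY→305/64; new cluster DEJRWYZ
  updated: d(DEJRWYZ,F)=47/64
step 7: merge (DEJRWYZ,F) at d=47/64; branch lengths DEJRWYZ→47/128, F→47/128; new cluster DEFJRWYZ
final tree: ((((D:191/48,(J:159/32,(W:-29/20,Z:49/20):97/32):97/48):57/64,R:199/64):25/64,(E:5/4,Y:23/4):305/64):47/128,F:47/128)
total length: 2041/64

((((D:191/48,(J:159/32,(W:-29/20,Z:49/20):97/32):97/48):57/64,R:199/64):25/64,(E:5/4,Y:23/4):305/64):47/128,F:47/128)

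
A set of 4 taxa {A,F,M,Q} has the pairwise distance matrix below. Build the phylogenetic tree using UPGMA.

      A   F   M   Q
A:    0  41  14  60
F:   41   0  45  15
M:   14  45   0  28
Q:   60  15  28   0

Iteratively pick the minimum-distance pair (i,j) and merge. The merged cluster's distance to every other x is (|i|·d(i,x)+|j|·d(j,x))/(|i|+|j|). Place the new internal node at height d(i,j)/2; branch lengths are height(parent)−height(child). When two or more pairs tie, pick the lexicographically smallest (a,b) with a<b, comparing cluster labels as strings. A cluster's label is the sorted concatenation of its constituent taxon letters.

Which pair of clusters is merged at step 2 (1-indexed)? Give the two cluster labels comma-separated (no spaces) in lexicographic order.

step 1: merge (A,M) at d=14; branch lengths A→7, M→7; new cluster AM
  updated: d(AM,F)=43, d(AM,Q)=44
step 2: merge (F,Q) at d=15; branch lengths F→15/2, Q→15/2; new cluster FQ
  updated: d(AM,FQ)=87/2
step 3: merge (AM,FQ) at d=87/2; branch lengths AM→59/4, FQ→57/4; new cluster AFMQ
final tree: ((A:7,M:7):59/4,(F:15/2,Q:15/2):57/4)
total length: 58

F,Q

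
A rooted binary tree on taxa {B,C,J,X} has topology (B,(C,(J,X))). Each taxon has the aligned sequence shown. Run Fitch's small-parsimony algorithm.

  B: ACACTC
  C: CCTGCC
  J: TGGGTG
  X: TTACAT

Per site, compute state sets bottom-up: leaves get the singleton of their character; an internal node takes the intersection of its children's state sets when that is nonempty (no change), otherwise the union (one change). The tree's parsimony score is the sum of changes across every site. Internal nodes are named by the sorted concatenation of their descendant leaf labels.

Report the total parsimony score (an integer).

site 0, node JX: J={T} ∩ X={T} → {T} (+0)
site 0, node CJX: C={C} ∪ JX={T} → {C,T} (+1)
site 0, node BCJX: B={A} ∪ CJX={C,T} → {A,C,T} (+1)
site 1, node JX: J={G} ∪ X={T} → {G,T} (+1)
site 1, node CJX: C={C} ∪ JX={G,T} → {C,G,T} (+1)
site 1, node BCJX: B={C} ∩ CJX={C,G,T} → {C} (+0)
site 2, node JX: J={G} ∪ X={A} → {A,G} (+1)
site 2, node CJX: C={T} ∪ JX={A,G} → {A,G,T} (+1)
site 2, node BCJX: B={A} ∩ CJX={A,G,T} → {A} (+0)
site 3, node JX: J={G} ∪ X={C} → {C,G} (+1)
site 3, node CJX: C={G} ∩ JX={C,G} → {G} (+0)
site 3, node BCJX: B={C} ∪ CJX={G} → {C,G} (+1)
site 4, node JX: J={T} ∪ X={A} → {A,T} (+1)
site 4, node CJX: C={C} ∪ JX={A,T} → {A,C,T} (+1)
site 4, node BCJX: B={T} ∩ CJX={A,C,T} → {T} (+0)
site 5, node JX: J={G} ∪ X={T} → {G,T} (+1)
site 5, node CJX: C={C} ∪ JX={G,T} → {C,G,T} (+1)
site 5, node BCJX: B={C} ∩ CJX={C,G,T} → {C} (+0)
per-site changes: [2, 2, 2, 2, 2, 2]; total = 12

12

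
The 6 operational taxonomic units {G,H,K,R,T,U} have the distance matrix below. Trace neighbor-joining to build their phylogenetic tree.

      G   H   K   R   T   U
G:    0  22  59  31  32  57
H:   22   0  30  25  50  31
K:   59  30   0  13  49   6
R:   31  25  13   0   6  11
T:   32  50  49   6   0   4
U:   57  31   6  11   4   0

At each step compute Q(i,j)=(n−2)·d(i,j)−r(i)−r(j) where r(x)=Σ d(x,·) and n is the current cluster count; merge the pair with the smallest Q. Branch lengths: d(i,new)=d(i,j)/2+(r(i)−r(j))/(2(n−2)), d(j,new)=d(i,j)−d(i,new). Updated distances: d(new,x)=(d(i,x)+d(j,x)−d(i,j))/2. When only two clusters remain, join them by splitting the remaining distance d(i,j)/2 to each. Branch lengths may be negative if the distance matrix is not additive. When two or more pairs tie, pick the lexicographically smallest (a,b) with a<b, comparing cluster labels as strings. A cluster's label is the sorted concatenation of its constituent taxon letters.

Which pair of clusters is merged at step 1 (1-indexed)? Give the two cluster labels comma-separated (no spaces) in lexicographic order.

iteration 1: select G,H (d=22, Q=-271); attach at lengths (131/8, 45/8); label the merged cluster GH
  updated: d(GH,K)=67/2, d(GH,R)=17, d(GH,T)=30, d(GH,U)=33
iteration 2: select K,U (d=6, Q=-275/2); attach at lengths (131/12, -59/12); label the merged cluster KU
  updated: d(GH,KU)=121/4, d(KU,R)=9, d(KU,T)=47/2
iteration 3: select GH,KU (d=121/4, Q=-159/2); attach at lengths (75/4, 23/2); label the merged cluster GHKU
  updated: d(GHKU,R)=-17/8, d(GHKU,T)=93/8
iteration 4: select GHKU,R (d=-17/8, Q=-31/2); attach at lengths (7/4, -31/8); label the merged cluster GHKRU
  updated: d(GHKRU,T)=79/8
iteration 5: select GHKRU,T (d=79/8); attach at lengths (79/16, 79/16); label the merged cluster GHKRTU
final tree: ((((G:131/8,H:45/8):75/4,(K:131/12,U:-59/12):23/2):7/4,R:-31/8):79/16,T:79/16)
total length: 66

G,H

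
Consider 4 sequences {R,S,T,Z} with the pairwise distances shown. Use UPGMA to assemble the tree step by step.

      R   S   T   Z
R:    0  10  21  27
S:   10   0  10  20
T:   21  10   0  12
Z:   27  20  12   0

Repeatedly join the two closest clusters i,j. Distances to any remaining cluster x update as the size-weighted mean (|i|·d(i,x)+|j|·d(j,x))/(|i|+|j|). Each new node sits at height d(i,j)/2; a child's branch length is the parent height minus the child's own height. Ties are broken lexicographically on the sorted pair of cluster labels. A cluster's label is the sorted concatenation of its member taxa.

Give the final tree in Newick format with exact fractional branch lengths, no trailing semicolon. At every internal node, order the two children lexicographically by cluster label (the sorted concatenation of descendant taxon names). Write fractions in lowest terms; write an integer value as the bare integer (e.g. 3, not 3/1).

((R:5,S:5):19/4,(T:6,Z:6):15/4)

1. join R+S (d=10) ⇒ RS; edges |R|=5, |S|=5
  updated: d(RS,T)=31/2, d(RS,Z)=47/2
2. join T+Z (d=12) ⇒ TZ; edges |T|=6, |Z|=6
  updated: d(RS,TZ)=39/2
3. join RS+TZ (d=39/2) ⇒ RSTZ; edges |RS|=19/4, |TZ|=15/4
final tree: ((R:5,S:5):19/4,(T:6,Z:6):15/4)
total length: 61/2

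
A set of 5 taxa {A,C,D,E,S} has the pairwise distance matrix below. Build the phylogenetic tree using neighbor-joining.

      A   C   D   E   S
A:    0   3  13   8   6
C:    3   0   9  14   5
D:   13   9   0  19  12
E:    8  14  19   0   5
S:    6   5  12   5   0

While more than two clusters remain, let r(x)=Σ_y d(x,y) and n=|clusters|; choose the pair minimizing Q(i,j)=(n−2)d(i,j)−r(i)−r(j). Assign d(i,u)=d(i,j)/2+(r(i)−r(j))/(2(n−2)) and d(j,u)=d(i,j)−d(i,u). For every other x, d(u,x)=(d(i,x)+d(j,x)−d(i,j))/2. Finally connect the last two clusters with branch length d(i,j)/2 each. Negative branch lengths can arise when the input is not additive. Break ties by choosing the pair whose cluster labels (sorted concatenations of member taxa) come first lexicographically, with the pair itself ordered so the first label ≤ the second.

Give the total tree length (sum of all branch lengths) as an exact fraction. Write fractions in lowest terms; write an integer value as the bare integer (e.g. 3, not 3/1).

1. join E+S (d=5, Q=-59) ⇒ ES; edges |E|=11/2, |S|=-1/2
  updated: d(A,ES)=9/2, d(C,ES)=7, d(D,ES)=13
2. join A+ES (d=9/2, Q=-36) ⇒ AES; edges |A|=5/4, |ES|=13/4
  updated: d(AES,C)=11/4, d(AES,D)=43/4
3. join AES+C (d=11/4, Q=-45/2) ⇒ ACES; edges |AES|=9/4, |C|=1/2
  updated: d(ACES,D)=17/2
4. join ACES+D (d=17/2) ⇒ ACDES; edges |ACES|=17/4, |D|=17/4
final tree: (((A:5/4,(E:11/2,S:-1/2):13/4):9/4,C:1/2):17/4,D:17/4)
total length: 83/4

83/4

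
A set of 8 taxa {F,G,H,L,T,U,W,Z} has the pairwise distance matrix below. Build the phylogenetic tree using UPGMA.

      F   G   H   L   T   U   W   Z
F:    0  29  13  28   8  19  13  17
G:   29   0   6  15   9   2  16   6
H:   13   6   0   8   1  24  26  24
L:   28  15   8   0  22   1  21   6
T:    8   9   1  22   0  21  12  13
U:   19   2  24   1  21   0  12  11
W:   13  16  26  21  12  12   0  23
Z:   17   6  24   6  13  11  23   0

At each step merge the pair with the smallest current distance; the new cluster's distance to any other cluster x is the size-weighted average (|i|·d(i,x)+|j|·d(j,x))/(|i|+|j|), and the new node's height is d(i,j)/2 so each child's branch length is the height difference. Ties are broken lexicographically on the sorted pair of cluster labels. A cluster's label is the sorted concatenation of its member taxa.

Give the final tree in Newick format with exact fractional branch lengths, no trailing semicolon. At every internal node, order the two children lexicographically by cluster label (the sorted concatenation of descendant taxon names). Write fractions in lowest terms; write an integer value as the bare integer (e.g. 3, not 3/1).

(((F:21/4,(H:1/2,T:1/2):19/4):13/4,W:17/2):5/8,((G:3,Z:3):5/4,(L:1/2,U:1/2):15/4):39/8)

1. join H+T (d=1) ⇒ HT; edges |H|=1/2, |T|=1/2
  updated: d(F,HT)=21/2, d(G,HT)=15/2, d(HT,L)=15, d(HT,U)=45/2, d(HT,W)=19, d(HT,Z)=37/2
2. join L+U (d=1) ⇒ LU; edges |L|=1/2, |U|=1/2
  updated: d(F,LU)=47/2, d(G,LU)=17/2, d(HT,LU)=75/4, d(LU,W)=33/2, d(LU,Z)=17/2
3. join G+Z (d=6) ⇒ GZ; edges |G|=3, |Z|=3
  updated: d(F,GZ)=23, d(GZ,HT)=13, d(GZ,LU)=17/2, d(GZ,W)=39/2
4. join GZ+LU (d=17/2) ⇒ GLUZ; edges |GZ|=5/4, |LU|=15/4
  updated: d(F,GLUZ)=93/4, d(GLUZ,HT)=127/8, d(GLUZ,W)=18
5. join F+HT (d=21/2) ⇒ FHT; edges |F|=21/4, |HT|=19/4
  updated: d(FHT,GLUZ)=55/3, d(FHT,W)=17
6. join FHT+W (d=17) ⇒ FHTW; edges |FHT|=13/4, |W|=17/2
  updated: d(FHTW,GLUZ)=73/4
7. join FHTW+GLUZ (d=73/4) ⇒ FGHLTUWZ; edges |FHTW|=5/8, |GLUZ|=39/8
final tree: (((F:21/4,(H:1/2,T:1/2):19/4):13/4,W:17/2):5/8,((G:3,Z:3):5/4,(L:1/2,U:1/2):15/4):39/8)
total length: 161/4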